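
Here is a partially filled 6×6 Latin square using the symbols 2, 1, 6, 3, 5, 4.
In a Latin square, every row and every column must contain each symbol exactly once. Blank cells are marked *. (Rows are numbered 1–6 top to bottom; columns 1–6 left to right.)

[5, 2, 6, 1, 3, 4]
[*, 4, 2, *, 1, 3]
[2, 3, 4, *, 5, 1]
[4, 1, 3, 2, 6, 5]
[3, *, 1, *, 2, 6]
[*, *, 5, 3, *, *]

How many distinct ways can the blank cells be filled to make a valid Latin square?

1

Row 2, column 1: eliminating its row and column leaves {6}.
Row 2, column 4: eliminating its row and column leaves {6, 5}.
Row 3, column 4: eliminating its row and column leaves {6}.
Row 5, column 2: eliminating its row and column leaves {5}.
Row 5, column 4: eliminating its row and column leaves {5, 4}.
Row 6, column 1: eliminating its row and column leaves {1, 6}.
Row 6, column 2: eliminating its row and column leaves {6}.
Row 6, column 5: eliminating its row and column leaves {4}.
Row 6, column 6: eliminating its row and column leaves {2}.
Only one assignment across all blanks avoids any row or column repeat, giving 1 completion.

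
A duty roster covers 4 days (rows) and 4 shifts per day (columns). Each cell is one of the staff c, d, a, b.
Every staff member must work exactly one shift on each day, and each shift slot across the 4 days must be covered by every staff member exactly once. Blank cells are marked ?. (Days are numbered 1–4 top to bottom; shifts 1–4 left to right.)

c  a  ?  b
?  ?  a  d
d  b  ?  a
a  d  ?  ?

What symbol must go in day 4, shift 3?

b

Day 1, shift 3: day 1 has {c, a, b} and shift 3 has {a}, leaving only d.
Day 2, shift 1: day 2 has {d, a} and shift 1 has {c, d, a}, leaving only b.
Day 2, shift 2: day 2 has {d, a, b} and shift 2 has {d, a, b}, leaving only c.
Day 3, shift 3: day 3 has {d, a, b} and shift 3 has {d, a}, leaving only c.
Day 4 already has {d, a} and shift 3 already has {c, d, a}, so day 4, shift 3 must be b.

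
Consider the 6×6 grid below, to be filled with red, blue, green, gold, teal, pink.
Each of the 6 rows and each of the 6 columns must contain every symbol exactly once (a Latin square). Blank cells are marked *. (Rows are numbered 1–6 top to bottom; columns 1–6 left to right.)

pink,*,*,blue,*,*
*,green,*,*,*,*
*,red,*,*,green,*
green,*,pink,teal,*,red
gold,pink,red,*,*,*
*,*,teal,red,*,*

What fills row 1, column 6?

Row 5, column 4: row 5 has {red, gold, pink} and column 4 has {red, blue, teal}, leaving only green.
Row 6, column 1: row 6 has {red, teal} and column 1 has {green, gold, pink}, leaving only blue.
Row 3, column 1: row 3 has {red, green} and column 1 has {blue, green, gold, pink}, leaving only teal.
Row 2, column 1: row 2 has {green} and column 1 has {blue, green, gold, teal, pink}, leaving only red.
Row 6, column 2: row 6 has {red, blue, teal} and column 2 has {red, green, pink}, leaving only gold.
Row 1, column 2: row 1 has {blue, pink} and column 2 has {red, green, gold, pink}, leaving only teal.
Row 4, column 2: row 4 has {red, green, teal, pink} and column 2 has {red, green, gold, teal, pink}, leaving only blue.
Row 4, column 5: row 4 has {red, blue, green, teal, pink} and column 5 has {green}, leaving only gold.
Row 1, column 5: row 1 has {blue, teal, pink} and column 5 has {green, gold}, leaving only red.
Row 6, column 5: row 6 has {red, blue, gold, teal} and column 5 has {red, green, gold}, leaving only pink.
Row 6, column 6: row 6 has {red, blue, gold, teal, pink} and column 6 has {red}, leaving only green.
Row 1 already has {red, blue, teal, pink} and column 6 already has {red, green}, so row 1, column 6 must be gold.

gold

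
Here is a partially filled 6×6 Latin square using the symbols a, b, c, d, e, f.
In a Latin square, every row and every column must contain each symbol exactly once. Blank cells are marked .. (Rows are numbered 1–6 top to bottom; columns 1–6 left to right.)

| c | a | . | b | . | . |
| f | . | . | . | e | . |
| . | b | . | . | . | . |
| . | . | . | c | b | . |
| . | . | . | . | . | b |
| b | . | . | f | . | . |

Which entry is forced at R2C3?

Row 2, column 3 is narrowed to {a, b, c, d}.
If it were a, then row 2, column 6 would be left with no valid symbol.
If it were c, then row 2, column 6 would be left with no valid symbol.
If it were d, then row 2, column 6 would be left with no valid symbol.
So row 2, column 3 must be b.

b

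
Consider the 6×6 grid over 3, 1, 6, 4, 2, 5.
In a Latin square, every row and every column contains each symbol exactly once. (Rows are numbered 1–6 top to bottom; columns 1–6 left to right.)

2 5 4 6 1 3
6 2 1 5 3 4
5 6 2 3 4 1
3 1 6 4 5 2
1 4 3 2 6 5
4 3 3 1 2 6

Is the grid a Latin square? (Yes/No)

No

Column 3 contains 3 twice (at rows 5 and 6), so it is not a permutation.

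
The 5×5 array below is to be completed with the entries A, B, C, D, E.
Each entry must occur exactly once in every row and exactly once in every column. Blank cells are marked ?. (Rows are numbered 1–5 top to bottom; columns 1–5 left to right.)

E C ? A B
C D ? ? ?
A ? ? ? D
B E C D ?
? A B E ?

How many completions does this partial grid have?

Row 1, column 3: eliminating its row and column leaves {D}.
Row 2, column 3: eliminating its row and column leaves {A, E}.
Row 2, column 4: eliminating its row and column leaves {B}.
Row 2, column 5: eliminating its row and column leaves {A, E}.
Row 3, column 2: eliminating its row and column leaves {B}.
Row 3, column 3: eliminating its row and column leaves {E}.
Row 3, column 4: eliminating its row and column leaves {B, C}.
Row 4, column 5: eliminating its row and column leaves {A}.
Row 5, column 1: eliminating its row and column leaves {D}.
Row 5, column 5: eliminating its row and column leaves {C}.
Only one assignment across all blanks avoids any row or column repeat, giving 1 completion.

1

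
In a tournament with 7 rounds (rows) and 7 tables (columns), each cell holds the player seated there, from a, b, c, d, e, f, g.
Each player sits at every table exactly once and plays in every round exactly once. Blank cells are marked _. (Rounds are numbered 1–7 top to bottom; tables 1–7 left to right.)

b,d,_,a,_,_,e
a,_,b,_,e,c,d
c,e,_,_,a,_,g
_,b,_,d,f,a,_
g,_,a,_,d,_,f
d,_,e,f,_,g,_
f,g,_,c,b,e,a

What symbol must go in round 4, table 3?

Round 1, table 6: round 1 has {a, b, d, e} and table 6 has {a, c, e, g}, leaving only f.
Round 2, table 2: round 2 has {a, b, c, d, e} and table 2 has {b, d, e, g}, leaving only f.
Round 2, table 4: round 2 has {a, b, c, d, e, f} and table 4 has {a, c, d, f}, leaving only g.
Round 3, table 4: round 3 has {a, c, e, g} and table 4 has {a, c, d, f, g}, leaving only b.
Round 3, table 6: round 3 has {a, b, c, e, g} and table 6 has {a, c, e, f, g}, leaving only d.
Round 3, table 3: round 3 has {a, b, c, d, e, g} and table 3 has {a, b, e}, leaving only f.
Round 4, table 1: round 4 has {a, b, d, f} and table 1 has {a, b, c, d, f, g}, leaving only e.
Round 4, table 7: round 4 has {a, b, d, e, f} and table 7 has {a, d, e, f, g}, leaving only c.
Round 4 already has {a, b, c, d, e, f} and table 3 already has {a, b, e, f}, so round 4, table 3 must be g.

g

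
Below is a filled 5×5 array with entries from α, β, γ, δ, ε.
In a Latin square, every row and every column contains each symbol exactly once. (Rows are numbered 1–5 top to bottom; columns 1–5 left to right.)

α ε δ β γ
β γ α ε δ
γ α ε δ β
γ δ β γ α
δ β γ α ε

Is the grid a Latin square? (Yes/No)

Row 4 contains γ twice (at columns 1 and 4), so it is not a permutation.

No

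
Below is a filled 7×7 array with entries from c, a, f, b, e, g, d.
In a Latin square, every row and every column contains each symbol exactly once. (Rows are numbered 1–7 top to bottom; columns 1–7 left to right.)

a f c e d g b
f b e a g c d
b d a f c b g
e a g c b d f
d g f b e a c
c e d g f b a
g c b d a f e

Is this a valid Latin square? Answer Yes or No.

Column 6 contains b twice (at rows 3 and 6), so it is not a permutation.

No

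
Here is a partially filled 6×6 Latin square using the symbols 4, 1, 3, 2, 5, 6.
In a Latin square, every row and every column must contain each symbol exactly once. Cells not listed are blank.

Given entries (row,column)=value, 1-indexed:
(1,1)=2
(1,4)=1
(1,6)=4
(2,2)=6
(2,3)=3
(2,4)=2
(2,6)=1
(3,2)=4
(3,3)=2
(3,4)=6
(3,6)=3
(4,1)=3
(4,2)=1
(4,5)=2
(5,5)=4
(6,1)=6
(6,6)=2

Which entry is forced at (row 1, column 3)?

Row 2, column 5: row 2 has {1, 3, 2, 6} and column 5 has {4, 2}, leaving only 5.
Row 2, column 1: row 2 has {1, 3, 2, 5, 6} and column 1 has {3, 2, 6}, leaving only 4.
Row 3, column 5: row 3 has {4, 3, 2, 6} and column 5 has {4, 2, 5}, leaving only 1.
Row 3, column 1: row 3 has {4, 1, 3, 2, 6} and column 1 has {4, 3, 2, 6}, leaving only 5.
Row 5, column 1: row 5 has {4} and column 1 has {4, 3, 2, 5, 6}, leaving only 1.
Row 6, column 5: row 6 has {2, 6} and column 5 has {4, 1, 2, 5}, leaving only 3.
Row 1, column 5: row 1 has {4, 1, 2} and column 5 has {4, 1, 3, 2, 5}, leaving only 6.
Row 1 already has {4, 1, 2, 6} and column 3 already has {3, 2}, so row 1, column 3 must be 5.

5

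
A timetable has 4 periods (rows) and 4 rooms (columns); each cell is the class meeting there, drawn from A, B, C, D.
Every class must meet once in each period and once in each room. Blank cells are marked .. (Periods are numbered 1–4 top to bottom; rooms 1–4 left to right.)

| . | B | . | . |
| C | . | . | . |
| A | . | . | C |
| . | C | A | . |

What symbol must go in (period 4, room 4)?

Period 1, room 1: period 1 has {B} and room 1 has {A, C}, leaving only D.
Period 1, room 3: period 1 has {B, D} and room 3 has {A}, leaving only C.
Period 1, room 4: period 1 has {B, C, D} and room 4 has {C}, leaving only A.
Period 3, room 2: period 3 has {A, C} and room 2 has {B, C}, leaving only D.
Period 2, room 2: period 2 has {C} and room 2 has {B, C, D}, leaving only A.
Period 3, room 3: period 3 has {A, C, D} and room 3 has {A, C}, leaving only B.
Period 2, room 3: period 2 has {A, C} and room 3 has {A, B, C}, leaving only D.
Period 2, room 4: period 2 has {A, C, D} and room 4 has {A, C}, leaving only B.
Period 4 already has {A, C} and room 4 already has {A, B, C}, so period 4, room 4 must be D.

D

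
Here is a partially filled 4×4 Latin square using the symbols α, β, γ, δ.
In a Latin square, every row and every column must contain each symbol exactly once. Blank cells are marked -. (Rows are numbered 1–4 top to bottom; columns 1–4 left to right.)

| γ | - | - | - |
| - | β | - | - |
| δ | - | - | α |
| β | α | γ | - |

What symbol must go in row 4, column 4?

δ

Row 4 already has {α, β, γ} and column 4 already has {α}, so row 4, column 4 must be δ.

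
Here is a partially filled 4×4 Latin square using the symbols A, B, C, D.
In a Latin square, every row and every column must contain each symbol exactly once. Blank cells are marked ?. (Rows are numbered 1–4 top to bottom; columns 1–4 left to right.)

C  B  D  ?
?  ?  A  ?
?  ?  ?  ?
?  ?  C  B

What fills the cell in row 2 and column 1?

B

Row 1, column 4: row 1 has {B, C, D} and column 4 has {B}, leaving only A.
Row 3, column 3: row 3 has {} and column 3 has {A, C, D}, leaving only B.
Row 2, column 1 is narrowed to {B, D}.
If it were D, then row 2, column 4 would be left with no valid symbol.
So row 2, column 1 must be B.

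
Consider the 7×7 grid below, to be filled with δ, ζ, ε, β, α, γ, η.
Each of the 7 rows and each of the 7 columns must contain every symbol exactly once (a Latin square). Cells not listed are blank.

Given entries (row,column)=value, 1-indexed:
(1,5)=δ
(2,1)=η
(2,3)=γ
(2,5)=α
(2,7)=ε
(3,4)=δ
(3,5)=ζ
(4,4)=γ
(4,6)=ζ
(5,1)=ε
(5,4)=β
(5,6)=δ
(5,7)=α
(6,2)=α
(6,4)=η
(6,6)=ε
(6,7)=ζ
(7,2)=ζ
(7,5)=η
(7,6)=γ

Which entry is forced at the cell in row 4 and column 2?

β

Row 2, column 4: row 2 has {ε, α, γ, η} and column 4 has {δ, β, γ, η}, leaving only ζ.
Row 2, column 6: row 2 has {ζ, ε, α, γ, η} and column 6 has {δ, ζ, ε, γ}, leaving only β.
Row 2, column 2: row 2 has {ζ, ε, β, α, γ, η} and column 2 has {ζ, α}, leaving only δ.
Row 5, column 5: row 5 has {δ, ε, β, α} and column 5 has {δ, ζ, α, η}, leaving only γ.
Row 5, column 2: row 5 has {δ, ε, β, α, γ} and column 2 has {δ, ζ, α}, leaving only η.
Row 5, column 3: row 5 has {δ, ε, β, α, γ, η} and column 3 has {γ}, leaving only ζ.
Row 6, column 5: row 6 has {ζ, ε, α, η} and column 5 has {δ, ζ, α, γ, η}, leaving only β.
Row 4, column 5: row 4 has {ζ, γ} and column 5 has {δ, ζ, β, α, γ, η}, leaving only ε.
Row 4 already has {ζ, ε, γ} and column 2 already has {δ, ζ, α, η}, so row 4, column 2 must be β.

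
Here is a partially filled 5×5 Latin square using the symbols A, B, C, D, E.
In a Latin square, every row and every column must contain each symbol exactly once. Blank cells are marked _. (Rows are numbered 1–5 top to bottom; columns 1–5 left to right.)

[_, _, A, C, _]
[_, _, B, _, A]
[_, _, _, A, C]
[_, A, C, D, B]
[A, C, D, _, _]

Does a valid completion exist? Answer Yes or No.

Yes

No row or column among the givens repeats a symbol, and propagating forced cells runs into no contradiction.
One valid completion exists (for instance, B E A C D / C D B E A / D B E A C / E A C D B / A C D B E).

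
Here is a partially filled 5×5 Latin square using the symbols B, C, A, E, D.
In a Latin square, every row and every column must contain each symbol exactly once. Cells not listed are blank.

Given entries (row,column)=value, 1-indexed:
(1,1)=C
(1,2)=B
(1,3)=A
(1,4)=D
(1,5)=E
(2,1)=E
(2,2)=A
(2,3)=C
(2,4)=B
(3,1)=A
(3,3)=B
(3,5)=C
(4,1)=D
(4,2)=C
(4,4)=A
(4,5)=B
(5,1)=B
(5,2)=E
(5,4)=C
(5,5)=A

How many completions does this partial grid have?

1

Row 2, column 5: eliminating its row and column leaves {D}.
Row 3, column 2: eliminating its row and column leaves {D}.
Row 3, column 4: eliminating its row and column leaves {E}.
Row 4, column 3: eliminating its row and column leaves {E}.
Row 5, column 3: eliminating its row and column leaves {D}.
Only one assignment across all blanks avoids any row or column repeat, giving 1 completion.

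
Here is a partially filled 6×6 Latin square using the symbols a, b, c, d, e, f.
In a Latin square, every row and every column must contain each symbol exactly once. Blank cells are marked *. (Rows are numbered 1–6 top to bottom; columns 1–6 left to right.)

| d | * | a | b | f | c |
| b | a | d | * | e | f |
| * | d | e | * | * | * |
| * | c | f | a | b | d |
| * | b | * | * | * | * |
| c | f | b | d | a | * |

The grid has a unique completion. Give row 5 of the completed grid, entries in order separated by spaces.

f b c e d a

Row 5, column 3: row 5 has {b} and column 3 has {a, b, d, e, f}, leaving only c.
Row 5, column 5: row 5 has {b, c} and column 5 has {a, b, e, f}, leaving only d.
Row 1, column 2: row 1 has {a, b, c, d, f} and column 2 has {a, b, c, d, f}, leaving only e.
Row 2, column 4: row 2 has {a, b, d, e, f} and column 4 has {a, b, d}, leaving only c.
Row 3, column 4: row 3 has {d, e} and column 4 has {a, b, c, d}, leaving only f.
Row 5, column 4: row 5 has {b, c, d} and column 4 has {a, b, c, d, f}, leaving only e.
Row 5, column 6: row 5 has {b, c, d, e} and column 6 has {c, d, f}, leaving only a.
Row 5, column 1: row 5 has {a, b, c, d, e} and column 1 has {b, c, d}, leaving only f.
So row 5 reads: f b c e d a.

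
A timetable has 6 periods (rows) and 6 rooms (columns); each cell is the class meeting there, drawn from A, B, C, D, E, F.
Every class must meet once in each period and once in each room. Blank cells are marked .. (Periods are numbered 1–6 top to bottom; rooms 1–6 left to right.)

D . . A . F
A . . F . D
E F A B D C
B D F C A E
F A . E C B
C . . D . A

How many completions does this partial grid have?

4

Period 1, room 2: eliminating its period and room leaves {B, C, E}.
Period 1, room 3: eliminating its period and room leaves {B, C, E}.
Period 1, room 5: eliminating its period and room leaves {B, E}.
Period 2, room 2: eliminating its period and room leaves {B, C, E}.
Period 2, room 3: eliminating its period and room leaves {B, C, E}.
Period 2, room 5: eliminating its period and room leaves {B, E}.
Period 5, room 3: eliminating its period and room leaves {D}.
Period 6, room 2: eliminating its period and room leaves {B, E}.
Period 6, room 3: eliminating its period and room leaves {B, E}.
Period 6, room 5: eliminating its period and room leaves {B, E, F}.
Enumerating the assignments across these blanks that avoid any period or room repeat gives 4 completions.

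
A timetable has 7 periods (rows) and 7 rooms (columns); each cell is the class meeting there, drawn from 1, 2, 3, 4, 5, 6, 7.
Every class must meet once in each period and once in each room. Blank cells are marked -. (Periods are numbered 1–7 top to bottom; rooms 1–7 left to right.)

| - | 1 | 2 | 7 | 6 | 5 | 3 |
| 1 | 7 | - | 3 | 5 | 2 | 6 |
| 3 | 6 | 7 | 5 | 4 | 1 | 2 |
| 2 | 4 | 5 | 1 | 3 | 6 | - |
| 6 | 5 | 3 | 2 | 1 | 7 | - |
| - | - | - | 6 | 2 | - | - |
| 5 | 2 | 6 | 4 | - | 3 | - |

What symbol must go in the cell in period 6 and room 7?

5

Period 1, room 1: period 1 has {1, 2, 3, 5, 6, 7} and room 1 has {1, 2, 3, 5, 6}, leaving only 4.
Period 2, room 3: period 2 has {1, 2, 3, 5, 6, 7} and room 3 has {2, 3, 5, 6, 7}, leaving only 4.
Period 4, room 7: period 4 has {1, 2, 3, 4, 5, 6} and room 7 has {2, 3, 6}, leaving only 7.
Period 5, room 7: period 5 has {1, 2, 3, 5, 6, 7} and room 7 has {2, 3, 6, 7}, leaving only 4.
Period 6, room 1: period 6 has {2, 6} and room 1 has {1, 2, 3, 4, 5, 6}, leaving only 7.
Period 6, room 2: period 6 has {2, 6, 7} and room 2 has {1, 2, 4, 5, 6, 7}, leaving only 3.
Period 6, room 3: period 6 has {2, 3, 6, 7} and room 3 has {2, 3, 4, 5, 6, 7}, leaving only 1.
Period 6 already has {1, 2, 3, 6, 7} and room 7 already has {2, 3, 4, 6, 7}, so period 6, room 7 must be 5.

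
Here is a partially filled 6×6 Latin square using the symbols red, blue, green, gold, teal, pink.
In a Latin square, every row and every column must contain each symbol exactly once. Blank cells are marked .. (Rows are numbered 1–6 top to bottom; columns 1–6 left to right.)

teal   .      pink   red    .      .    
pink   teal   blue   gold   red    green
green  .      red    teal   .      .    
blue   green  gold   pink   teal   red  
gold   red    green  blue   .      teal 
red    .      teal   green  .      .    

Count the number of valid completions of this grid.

Row 1, column 2: eliminating its row and column leaves {blue, gold}.
Row 1, column 5: eliminating its row and column leaves {blue, green, gold}.
Row 1, column 6: eliminating its row and column leaves {blue, gold}.
Row 3, column 2: eliminating its row and column leaves {blue, gold, pink}.
Row 3, column 5: eliminating its row and column leaves {blue, gold, pink}.
Row 3, column 6: eliminating its row and column leaves {blue, gold, pink}.
Row 5, column 5: eliminating its row and column leaves {pink}.
Row 6, column 2: eliminating its row and column leaves {blue, gold, pink}.
Row 6, column 5: eliminating its row and column leaves {blue, gold, pink}.
Row 6, column 6: eliminating its row and column leaves {blue, gold, pink}.
Enumerating the assignments across these blanks that avoid any row or column repeat gives 4 completions.

4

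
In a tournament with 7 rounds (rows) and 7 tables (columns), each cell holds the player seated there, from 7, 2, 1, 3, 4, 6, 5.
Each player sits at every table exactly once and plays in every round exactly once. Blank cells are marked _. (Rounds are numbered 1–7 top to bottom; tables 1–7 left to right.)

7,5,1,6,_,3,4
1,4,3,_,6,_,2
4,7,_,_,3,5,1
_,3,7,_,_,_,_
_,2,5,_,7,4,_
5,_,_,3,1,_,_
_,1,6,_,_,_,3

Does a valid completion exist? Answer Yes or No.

Round 1, table 5: round 1 has {7, 1, 3, 4, 6, 5} and table 5 has {7, 1, 3, 6}, so it must be 2.
Round 2, table 6: round 2 has {2, 1, 3, 4, 6} and table 6 has {3, 4, 5}, so it must be 7.
Round 2, table 4: round 2 has {7, 2, 1, 3, 4, 6} and table 4 has {3, 6}, so it must be 5.
Round 3, table 3: round 3 has {7, 1, 3, 4, 5} and table 3 has {7, 1, 3, 6, 5}, so it must be 2.
Now round 3, table 4: round 3 together with table 4 already contain {7, 2, 1, 3, 4, 6, 5} — every symbol — so nothing can go there. The grid has no valid completion.

No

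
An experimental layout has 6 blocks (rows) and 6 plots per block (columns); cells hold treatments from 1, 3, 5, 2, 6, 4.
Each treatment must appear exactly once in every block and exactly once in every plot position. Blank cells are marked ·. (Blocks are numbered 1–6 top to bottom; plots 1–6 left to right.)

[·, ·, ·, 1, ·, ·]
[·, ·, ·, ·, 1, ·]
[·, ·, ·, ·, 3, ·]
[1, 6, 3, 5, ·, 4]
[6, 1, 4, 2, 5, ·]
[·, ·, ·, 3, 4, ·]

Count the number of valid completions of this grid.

Block 1, plot 1: eliminating its block and plot leaves {3, 5, 2, 4}.
Block 1, plot 2: eliminating its block and plot leaves {3, 5, 2, 4}.
Block 1, plot 3: eliminating its block and plot leaves {5, 2, 6}.
Block 1, plot 5: eliminating its block and plot leaves {2, 6}.
Block 1, plot 6: eliminating its block and plot leaves {3, 5, 2, 6}.
Block 2, plot 1: eliminating its block and plot leaves {3, 5, 2, 4}.
Block 2, plot 2: eliminating its block and plot leaves {3, 5, 2, 4}.
Block 2, plot 3: eliminating its block and plot leaves {5, 2, 6}.
Block 2, plot 4: eliminating its block and plot leaves {6, 4}.
Block 2, plot 6: eliminating its block and plot leaves {3, 5, 2, 6}.
Block 3, plot 1: eliminating its block and plot leaves {5, 2, 4}.
Block 3, plot 2: eliminating its block and plot leaves {5, 2, 4}.
Block 3, plot 3: eliminating its block and plot leaves {1, 5, 2, 6}.
Block 3, plot 4: eliminating its block and plot leaves {6, 4}.
Block 3, plot 6: eliminating its block and plot leaves {1, 5, 2, 6}.
Block 4, plot 5: eliminating its block and plot leaves {2}.
Block 5, plot 6: eliminating its block and plot leaves {3}.
Block 6, plot 1: eliminating its block and plot leaves {5, 2}.
Block 6, plot 2: eliminating its block and plot leaves {5, 2}.
Block 6, plot 3: eliminating its block and plot leaves {1, 5, 2, 6}.
Block 6, plot 6: eliminating its block and plot leaves {1, 5, 2, 6}.
Enumerating the assignments across these blanks that avoid any block or plot repeat gives 24 completions.

24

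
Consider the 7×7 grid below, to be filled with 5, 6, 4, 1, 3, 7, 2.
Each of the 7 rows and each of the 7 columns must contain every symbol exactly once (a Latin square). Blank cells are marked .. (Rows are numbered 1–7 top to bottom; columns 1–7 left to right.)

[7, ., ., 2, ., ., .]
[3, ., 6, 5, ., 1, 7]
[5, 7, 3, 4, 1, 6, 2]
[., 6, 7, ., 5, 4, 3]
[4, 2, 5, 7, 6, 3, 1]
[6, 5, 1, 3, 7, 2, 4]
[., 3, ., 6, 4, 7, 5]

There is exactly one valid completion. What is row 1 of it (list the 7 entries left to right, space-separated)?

Row 1, column 3: row 1 has {7, 2} and column 3 has {5, 6, 1, 3, 7}, leaving only 4.
Row 1, column 2: row 1 has {4, 7, 2} and column 2 has {5, 6, 3, 7, 2}, leaving only 1.
Row 1, column 5: row 1 has {4, 1, 7, 2} and column 5 has {5, 6, 4, 1, 7}, leaving only 3.
Row 1, column 6: row 1 has {4, 1, 3, 7, 2} and column 6 has {6, 4, 1, 3, 7, 2}, leaving only 5.
Row 1, column 7: row 1 has {5, 4, 1, 3, 7, 2} and column 7 has {5, 4, 1, 3, 7, 2}, leaving only 6.
So row 1 reads: 7 1 4 2 3 5 6.

7 1 4 2 3 5 6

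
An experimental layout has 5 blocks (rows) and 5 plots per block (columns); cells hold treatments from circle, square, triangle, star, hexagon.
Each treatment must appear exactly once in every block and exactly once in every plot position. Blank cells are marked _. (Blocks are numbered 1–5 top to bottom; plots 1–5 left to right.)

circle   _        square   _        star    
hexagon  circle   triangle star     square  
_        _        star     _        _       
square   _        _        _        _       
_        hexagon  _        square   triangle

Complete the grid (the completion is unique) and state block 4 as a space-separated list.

square star hexagon triangle circle

Block 1, plot 2: block 1 has {circle, square, star} and plot 2 has {circle, hexagon}, leaving only triangle.
Block 4, plot 2: block 4 has {square} and plot 2 has {circle, triangle, hexagon}, leaving only star.
Block 1, plot 4: block 1 has {circle, square, triangle, star} and plot 4 has {square, star}, leaving only hexagon.
Block 3, plot 1: block 3 has {star} and plot 1 has {circle, square, hexagon}, leaving only triangle.
Block 3, plot 2: block 3 has {triangle, star} and plot 2 has {circle, triangle, star, hexagon}, leaving only square.
Block 3, plot 4: block 3 has {square, triangle, star} and plot 4 has {square, star, hexagon}, leaving only circle.
Block 4, plot 4: block 4 has {square, star} and plot 4 has {circle, square, star, hexagon}, leaving only triangle.
Block 3, plot 5: block 3 has {circle, square, triangle, star} and plot 5 has {square, triangle, star}, leaving only hexagon.
Block 4, plot 5: block 4 has {square, triangle, star} and plot 5 has {square, triangle, star, hexagon}, leaving only circle.
Block 4, plot 3: block 4 has {circle, square, triangle, star} and plot 3 has {square, triangle, star}, leaving only hexagon.
So block 4 reads: square star hexagon triangle circle.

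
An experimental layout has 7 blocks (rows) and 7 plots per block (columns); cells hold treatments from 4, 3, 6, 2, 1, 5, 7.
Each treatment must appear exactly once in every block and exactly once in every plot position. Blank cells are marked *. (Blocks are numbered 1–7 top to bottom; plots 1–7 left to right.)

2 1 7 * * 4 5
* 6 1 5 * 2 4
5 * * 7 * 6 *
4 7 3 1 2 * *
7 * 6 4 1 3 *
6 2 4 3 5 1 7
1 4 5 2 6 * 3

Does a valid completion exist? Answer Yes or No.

No block or plot among the givens repeats a symbol, and propagating forced cells runs into no contradiction.
One valid completion exists (for instance, 2 1 7 6 3 4 5 / 3 6 1 5 7 2 4 / 5 3 2 7 4 6 1 / 4 7 3 1 2 5 6 / 7 5 6 4 1 3 2 / 6 2 4 3 5 1 7 / 1 4 5 2 6 7 3).

Yes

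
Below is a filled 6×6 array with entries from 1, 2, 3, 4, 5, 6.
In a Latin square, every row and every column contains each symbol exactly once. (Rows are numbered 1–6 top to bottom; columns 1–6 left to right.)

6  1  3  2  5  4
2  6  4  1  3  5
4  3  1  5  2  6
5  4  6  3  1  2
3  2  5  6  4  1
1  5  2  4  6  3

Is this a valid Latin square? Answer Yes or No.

Each row is a permutation of the 6 symbols, and so is each column.

Yes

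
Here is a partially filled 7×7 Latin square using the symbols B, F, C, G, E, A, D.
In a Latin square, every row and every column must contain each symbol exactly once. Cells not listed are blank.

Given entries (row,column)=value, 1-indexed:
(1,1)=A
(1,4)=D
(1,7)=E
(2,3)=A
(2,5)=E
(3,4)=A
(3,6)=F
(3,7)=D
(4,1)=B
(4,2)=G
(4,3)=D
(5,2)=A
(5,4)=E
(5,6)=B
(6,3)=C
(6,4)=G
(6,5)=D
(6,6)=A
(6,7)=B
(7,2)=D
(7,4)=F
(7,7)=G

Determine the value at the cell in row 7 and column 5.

A

Row 4, column 4: row 4 has {B, G, D} and column 4 has {F, G, E, A, D}, leaving only C.
Row 2, column 4: row 2 has {E, A} and column 4 has {F, C, G, E, A, D}, leaving only B.
Row 4, column 6: row 4 has {B, C, G, D} and column 6 has {B, F, A}, leaving only E.
Row 7, column 6: row 7 has {F, G, D} and column 6 has {B, F, E, A}, leaving only C.
Row 1, column 6: row 1 has {E, A, D} and column 6 has {B, F, C, E, A}, leaving only G.
Row 2, column 6: row 2 has {B, E, A} and column 6 has {B, F, C, G, E, A}, leaving only D.
Row 7, column 1: row 7 has {F, C, G, D} and column 1 has {B, A}, leaving only E.
Row 6, column 1: row 6 has {B, C, G, A, D} and column 1 has {B, E, A}, leaving only F.
Row 6, column 2: row 6 has {B, F, C, G, A, D} and column 2 has {G, A, D}, leaving only E.
Row 7, column 3: row 7 has {F, C, G, E, D} and column 3 has {C, A, D}, leaving only B.
Row 7 already has {B, F, C, G, E, D} and column 5 already has {E, D}, so row 7, column 5 must be A.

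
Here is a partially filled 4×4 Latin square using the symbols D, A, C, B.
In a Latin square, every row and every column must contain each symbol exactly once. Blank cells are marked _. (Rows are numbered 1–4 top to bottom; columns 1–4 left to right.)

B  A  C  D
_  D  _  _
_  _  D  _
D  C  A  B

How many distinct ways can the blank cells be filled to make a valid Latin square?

2

Row 2, column 1: eliminating its row and column leaves {A, C}.
Row 2, column 3: eliminating its row and column leaves {B}.
Row 2, column 4: eliminating its row and column leaves {A, C}.
Row 3, column 1: eliminating its row and column leaves {A, C}.
Row 3, column 2: eliminating its row and column leaves {B}.
Row 3, column 4: eliminating its row and column leaves {A, C}.
Enumerating the assignments across these blanks that avoid any row or column repeat gives 2 completions.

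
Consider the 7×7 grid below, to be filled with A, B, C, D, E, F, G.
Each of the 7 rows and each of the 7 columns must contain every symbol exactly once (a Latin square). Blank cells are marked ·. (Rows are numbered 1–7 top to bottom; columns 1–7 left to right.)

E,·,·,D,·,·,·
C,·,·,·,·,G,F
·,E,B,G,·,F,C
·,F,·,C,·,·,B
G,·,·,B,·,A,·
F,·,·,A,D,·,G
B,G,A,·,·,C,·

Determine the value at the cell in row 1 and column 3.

G

Row 1, column 6: row 1 has {D, E} and column 6 has {A, C, F, G}, leaving only B.
Row 1, column 7: row 1 has {B, D, E} and column 7 has {B, C, F, G}, leaving only A.
Row 1, column 2: row 1 has {A, B, D, E} and column 2 has {E, F, G}, leaving only C.
Row 2, column 4: row 2 has {C, F, G} and column 4 has {A, B, C, D, G}, leaving only E.
Row 2, column 3: row 2 has {C, E, F, G} and column 3 has {A, B}, leaving only D.
Row 3, column 5: row 3 has {B, C, E, F, G} and column 5 has {D}, leaving only A.
Row 2, column 5: row 2 has {C, D, E, F, G} and column 5 has {A, D}, leaving only B.
Row 2, column 2: row 2 has {B, C, D, E, F, G} and column 2 has {C, E, F, G}, leaving only A.
Row 3, column 1: row 3 has {A, B, C, E, F, G} and column 1 has {B, C, E, F, G}, leaving only D.
Row 4, column 1: row 4 has {B, C, F} and column 1 has {B, C, D, E, F, G}, leaving only A.
Row 5, column 2: row 5 has {A, B, G} and column 2 has {A, C, E, F, G}, leaving only D.
Row 5, column 7: row 5 has {A, B, D, G} and column 7 has {A, B, C, F, G}, leaving only E.
Row 6, column 2: row 6 has {A, D, F, G} and column 2 has {A, C, D, E, F, G}, leaving only B.
Row 6, column 6: row 6 has {A, B, D, F, G} and column 6 has {A, B, C, F, G}, leaving only E.
Row 4, column 6: row 4 has {A, B, C, F} and column 6 has {A, B, C, E, F, G}, leaving only D.
Row 6, column 3: row 6 has {A, B, D, E, F, G} and column 3 has {A, B, D}, leaving only C.
Row 5, column 3: row 5 has {A, B, D, E, G} and column 3 has {A, B, C, D}, leaving only F.
Row 1 already has {A, B, C, D, E} and column 3 already has {A, B, C, D, F}, so row 1, column 3 must be G.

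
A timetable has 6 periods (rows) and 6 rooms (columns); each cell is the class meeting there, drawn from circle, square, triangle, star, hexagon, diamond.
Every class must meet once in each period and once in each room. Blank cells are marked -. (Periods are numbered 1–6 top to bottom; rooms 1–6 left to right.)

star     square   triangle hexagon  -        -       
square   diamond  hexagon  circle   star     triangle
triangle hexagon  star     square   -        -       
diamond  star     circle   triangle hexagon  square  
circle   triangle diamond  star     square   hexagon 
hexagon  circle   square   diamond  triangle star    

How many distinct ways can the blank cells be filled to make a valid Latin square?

Period 1, room 5: eliminating its period and room leaves {circle, diamond}.
Period 1, room 6: eliminating its period and room leaves {circle, diamond}.
Period 3, room 5: eliminating its period and room leaves {circle, diamond}.
Period 3, room 6: eliminating its period and room leaves {circle, diamond}.
Enumerating the assignments across these blanks that avoid any period or room repeat gives 2 completions.

2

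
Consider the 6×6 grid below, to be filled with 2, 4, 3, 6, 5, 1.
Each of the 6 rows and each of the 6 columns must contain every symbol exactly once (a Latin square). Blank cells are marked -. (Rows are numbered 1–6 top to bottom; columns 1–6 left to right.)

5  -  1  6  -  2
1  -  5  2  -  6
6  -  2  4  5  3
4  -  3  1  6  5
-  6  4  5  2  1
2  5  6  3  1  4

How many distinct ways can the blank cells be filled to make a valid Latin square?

Row 1, column 2: eliminating its row and column leaves {4, 3}.
Row 1, column 5: eliminating its row and column leaves {4, 3}.
Row 2, column 2: eliminating its row and column leaves {4, 3}.
Row 2, column 5: eliminating its row and column leaves {4, 3}.
Row 3, column 2: eliminating its row and column leaves {1}.
Row 4, column 2: eliminating its row and column leaves {2}.
Row 5, column 1: eliminating its row and column leaves {3}.
Enumerating the assignments across these blanks that avoid any row or column repeat gives 2 completions.

2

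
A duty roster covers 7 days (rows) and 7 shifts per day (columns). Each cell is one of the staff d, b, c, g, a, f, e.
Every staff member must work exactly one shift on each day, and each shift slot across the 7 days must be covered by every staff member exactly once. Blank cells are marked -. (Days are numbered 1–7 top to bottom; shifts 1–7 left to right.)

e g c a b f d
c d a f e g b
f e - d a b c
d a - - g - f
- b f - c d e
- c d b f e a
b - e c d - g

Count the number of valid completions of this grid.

1

Day 3, shift 3: eliminating its day and shift leaves {g}.
Day 4, shift 3: eliminating its day and shift leaves {b}.
Day 4, shift 4: eliminating its day and shift leaves {e}.
Day 4, shift 6: eliminating its day and shift leaves {c}.
Day 5, shift 1: eliminating its day and shift leaves {g, a}.
Day 5, shift 4: eliminating its day and shift leaves {g}.
Day 6, shift 1: eliminating its day and shift leaves {g}.
Day 7, shift 2: eliminating its day and shift leaves {f}.
Day 7, shift 6: eliminating its day and shift leaves {a}.
Only one assignment across all blanks avoids any day or shift repeat, giving 1 completion.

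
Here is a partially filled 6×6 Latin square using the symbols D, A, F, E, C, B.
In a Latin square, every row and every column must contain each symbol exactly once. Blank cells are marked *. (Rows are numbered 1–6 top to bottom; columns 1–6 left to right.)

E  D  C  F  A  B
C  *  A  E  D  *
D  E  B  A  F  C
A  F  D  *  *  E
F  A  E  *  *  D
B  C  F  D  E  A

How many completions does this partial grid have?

Row 2, column 2: eliminating its row and column leaves {B}.
Row 2, column 6: eliminating its row and column leaves {F}.
Row 4, column 4: eliminating its row and column leaves {C, B}.
Row 4, column 5: eliminating its row and column leaves {C, B}.
Row 5, column 4: eliminating its row and column leaves {C, B}.
Row 5, column 5: eliminating its row and column leaves {C, B}.
Enumerating the assignments across these blanks that avoid any row or column repeat gives 2 completions.

2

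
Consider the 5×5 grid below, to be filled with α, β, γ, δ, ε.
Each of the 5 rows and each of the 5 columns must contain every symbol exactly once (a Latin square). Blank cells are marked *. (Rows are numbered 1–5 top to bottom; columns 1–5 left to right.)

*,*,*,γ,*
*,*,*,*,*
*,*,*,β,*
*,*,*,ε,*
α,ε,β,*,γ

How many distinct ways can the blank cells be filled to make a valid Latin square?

56

Row 1, column 1: eliminating its row and column leaves {β, δ, ε}.
Row 1, column 2: eliminating its row and column leaves {α, β, δ}.
Row 1, column 3: eliminating its row and column leaves {α, δ, ε}.
Row 1, column 5: eliminating its row and column leaves {α, β, δ, ε}.
Row 2, column 1: eliminating its row and column leaves {β, γ, δ, ε}.
Row 2, column 2: eliminating its row and column leaves {α, β, γ, δ}.
Row 2, column 3: eliminating its row and column leaves {α, γ, δ, ε}.
Row 2, column 4: eliminating its row and column leaves {α, δ}.
Row 2, column 5: eliminating its row and column leaves {α, β, δ, ε}.
Row 3, column 1: eliminating its row and column leaves {γ, δ, ε}.
Row 3, column 2: eliminating its row and column leaves {α, γ, δ}.
Row 3, column 3: eliminating its row and column leaves {α, γ, δ, ε}.
Row 3, column 5: eliminating its row and column leaves {α, δ, ε}.
Row 4, column 1: eliminating its row and column leaves {β, γ, δ}.
Row 4, column 2: eliminating its row and column leaves {α, β, γ, δ}.
Row 4, column 3: eliminating its row and column leaves {α, γ, δ}.
Row 4, column 5: eliminating its row and column leaves {α, β, δ}.
Row 5, column 4: eliminating its row and column leaves {δ}.
Enumerating the assignments across these blanks that avoid any row or column repeat gives 56 completions.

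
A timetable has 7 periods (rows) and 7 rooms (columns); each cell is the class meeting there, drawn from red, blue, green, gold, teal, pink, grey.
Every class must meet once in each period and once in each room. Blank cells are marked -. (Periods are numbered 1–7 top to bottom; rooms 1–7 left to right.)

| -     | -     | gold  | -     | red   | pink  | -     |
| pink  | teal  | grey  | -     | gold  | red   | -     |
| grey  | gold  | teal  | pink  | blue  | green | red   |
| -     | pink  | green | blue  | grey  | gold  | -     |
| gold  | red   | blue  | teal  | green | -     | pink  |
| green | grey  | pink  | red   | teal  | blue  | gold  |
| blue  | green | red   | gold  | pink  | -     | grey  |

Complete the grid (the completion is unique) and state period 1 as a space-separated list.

Period 1, room 1: period 1 has {red, gold, pink} and room 1 has {blue, green, gold, pink, grey}, leaving only teal.
Period 1, room 2: period 1 has {red, gold, teal, pink} and room 2 has {red, green, gold, teal, pink, grey}, leaving only blue.
Period 1, room 7: period 1 has {red, blue, gold, teal, pink} and room 7 has {red, gold, pink, grey}, leaving only green.
Period 1, room 4: period 1 has {red, blue, green, gold, teal, pink} and room 4 has {red, blue, gold, teal, pink}, leaving only grey.
So period 1 reads: teal blue gold grey red pink green.

teal blue gold grey red pink green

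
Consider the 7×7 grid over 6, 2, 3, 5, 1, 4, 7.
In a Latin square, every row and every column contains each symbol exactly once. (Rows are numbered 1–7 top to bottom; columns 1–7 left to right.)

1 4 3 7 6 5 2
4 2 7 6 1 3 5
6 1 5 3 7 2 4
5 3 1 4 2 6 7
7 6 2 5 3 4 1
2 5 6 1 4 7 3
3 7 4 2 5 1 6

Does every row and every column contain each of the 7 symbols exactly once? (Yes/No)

Each row is a permutation of the 7 symbols, and so is each column.

Yes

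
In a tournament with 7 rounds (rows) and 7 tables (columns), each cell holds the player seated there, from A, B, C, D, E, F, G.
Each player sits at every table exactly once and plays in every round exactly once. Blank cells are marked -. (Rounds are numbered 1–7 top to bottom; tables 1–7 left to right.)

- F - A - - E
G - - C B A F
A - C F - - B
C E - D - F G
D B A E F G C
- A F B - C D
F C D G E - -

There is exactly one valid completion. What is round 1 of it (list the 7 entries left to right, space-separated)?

Round 1, table 1: round 1 has {A, E, F} and table 1 has {A, C, D, F, G}, leaving only B.
Round 1, table 3: round 1 has {A, B, E, F} and table 3 has {A, C, D, F}, leaving only G.
Round 1, table 6: round 1 has {A, B, E, F, G} and table 6 has {A, C, F, G}, leaving only D.
Round 1, table 5: round 1 has {A, B, D, E, F, G} and table 5 has {B, E, F}, leaving only C.
So round 1 reads: B F G A C D E.

B F G A C D E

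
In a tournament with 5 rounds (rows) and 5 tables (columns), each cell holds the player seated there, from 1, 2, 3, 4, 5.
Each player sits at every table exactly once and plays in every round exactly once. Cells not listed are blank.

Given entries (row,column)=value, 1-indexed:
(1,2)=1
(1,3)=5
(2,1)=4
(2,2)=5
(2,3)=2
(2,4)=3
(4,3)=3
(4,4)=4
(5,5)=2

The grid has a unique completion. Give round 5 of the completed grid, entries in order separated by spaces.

Round 1, table 4: round 1 has {1, 5} and table 4 has {3, 4}, leaving only 2.
Round 1, table 1: round 1 has {1, 2, 5} and table 1 has {4}, leaving only 3.
Round 1, table 5: round 1 has {1, 2, 3, 5} and table 5 has {2}, leaving only 4.
Round 2, table 5: round 2 has {2, 3, 4, 5} and table 5 has {2, 4}, leaving only 1.
Round 4, table 2: round 4 has {3, 4} and table 2 has {1, 5}, leaving only 2.
Round 4, table 5: round 4 has {2, 3, 4} and table 5 has {1, 2, 4}, leaving only 5.
Round 3, table 5: round 3 has {} and table 5 has {1, 2, 4, 5}, leaving only 3.
Round 3, table 2: round 3 has {3} and table 2 has {1, 2, 5}, leaving only 4.
Round 5, table 2: round 5 has {2} and table 2 has {1, 2, 4, 5}, leaving only 3.
Round 3, table 3: round 3 has {3, 4} and table 3 has {2, 3, 5}, leaving only 1.
Round 5, table 3: round 5 has {2, 3} and table 3 has {1, 2, 3, 5}, leaving only 4.
Round 3, table 4: round 3 has {1, 3, 4} and table 4 has {2, 3, 4}, leaving only 5.
Round 5, table 4: round 5 has {2, 3, 4} and table 4 has {2, 3, 4, 5}, leaving only 1.
Round 5, table 1: round 5 has {1, 2, 3, 4} and table 1 has {3, 4}, leaving only 5.
So round 5 reads: 5 3 4 1 2.

5 3 4 1 2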